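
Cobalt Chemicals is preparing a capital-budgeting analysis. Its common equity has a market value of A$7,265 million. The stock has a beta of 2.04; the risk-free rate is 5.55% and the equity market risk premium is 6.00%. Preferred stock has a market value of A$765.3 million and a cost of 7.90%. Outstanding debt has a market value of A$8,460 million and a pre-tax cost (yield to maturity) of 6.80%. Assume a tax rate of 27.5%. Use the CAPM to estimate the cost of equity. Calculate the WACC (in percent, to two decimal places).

10.73%

Cost of equity via CAPM: Re = 5.55% + 2.04 × 6.0% = 17.7900%.
Total capital V = 7265 + 765.3 + 8460 = 16490.3.
Equity: weight = 7265/16490.3 = 0.4406; cost = 17.79%.
Preferred: weight = 765.3/16490.3 = 0.0464; cost = 7.9%.
Debt: weight = 8460/16490.3 = 0.5130; after-tax cost = 6.8% × (1 − 27.5%) = 4.9300%.
WACC = 0.4406 × 17.7900% + 0.0464 × 7.9000% + 0.5130 × 4.9300% = 10.7335%.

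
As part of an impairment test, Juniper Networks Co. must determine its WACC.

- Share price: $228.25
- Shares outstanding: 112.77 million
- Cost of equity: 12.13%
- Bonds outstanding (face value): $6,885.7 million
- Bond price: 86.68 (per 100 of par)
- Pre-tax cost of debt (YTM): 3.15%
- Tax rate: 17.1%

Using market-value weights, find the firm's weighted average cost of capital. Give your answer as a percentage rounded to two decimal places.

10.34%

Market value of equity E = 228.25 × 112.77m = 25739.7525m. Market value of debt D = 6885.7m × 86.68/100 = 5968.52476m.
Total capital V = 25739.7525 + 5968.52476 = 31708.27726.
Equity: weight = 25739.7525/31708.27726 = 0.8118; cost = 12.13%.
Bonds outstanding: weight = 5968.52476/31708.27726 = 0.1882; after-tax cost = 3.15% × (1 − 17.1%) = 2.6113%.
WACC = 0.8118 × 12.1300% + 0.1882 × 2.6113% = 10.3383%.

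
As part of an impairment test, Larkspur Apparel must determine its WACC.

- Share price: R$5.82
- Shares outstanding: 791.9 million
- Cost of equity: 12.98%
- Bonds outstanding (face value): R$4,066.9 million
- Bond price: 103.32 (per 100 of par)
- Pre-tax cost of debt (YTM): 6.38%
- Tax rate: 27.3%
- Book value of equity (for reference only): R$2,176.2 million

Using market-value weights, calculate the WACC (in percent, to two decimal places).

9.00%

Market value of equity E = 5.82 × 791.9m = 4608.858m. Market value of debt D = 4066.9m × 103.32/100 = 4201.92108m.
Total capital V = 4608.858 + 4201.92108 = 8810.77908.
Equity: weight = 4608.858/8810.77908 = 0.5231; cost = 12.98%.
Bonds outstanding: weight = 4201.92108/8810.77908 = 0.4769; after-tax cost = 6.38% × (1 − 27.3%) = 4.6383%.
WACC = 0.5231 × 12.9800% + 0.4769 × 4.6383% = 9.0018%.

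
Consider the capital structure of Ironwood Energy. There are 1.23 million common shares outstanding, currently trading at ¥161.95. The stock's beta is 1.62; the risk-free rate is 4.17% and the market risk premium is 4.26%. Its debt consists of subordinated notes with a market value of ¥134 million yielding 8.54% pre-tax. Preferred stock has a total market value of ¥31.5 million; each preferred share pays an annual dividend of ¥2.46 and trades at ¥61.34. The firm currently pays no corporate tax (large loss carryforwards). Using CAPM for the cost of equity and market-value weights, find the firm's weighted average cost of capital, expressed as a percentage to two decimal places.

9.53%

Cost of equity via CAPM: Re = 4.17% + 1.62 × 4.26% = 11.0712%.
Cost of preferred: Rp = 2.46 / 61.34 = 4.0104%.
Market value of equity E = 161.95 × 1.23m = 199.1985m.
Total capital V = 199.1985 + 31.5 + 134 = 364.6985.
Equity: weight = 199.1985/364.6985 = 0.5462; cost = 11.0712%.
Preferred: weight = 31.5/364.6985 = 0.0864; cost = 4.0104%.
Subordinated notes: weight = 134/364.6985 = 0.3674; after-tax cost = 8.54% × (1 − 0%) = 8.5400%.
WACC = 0.5462 × 11.0712% + 0.0864 × 4.0104% + 0.3674 × 8.5400% = 9.5313%.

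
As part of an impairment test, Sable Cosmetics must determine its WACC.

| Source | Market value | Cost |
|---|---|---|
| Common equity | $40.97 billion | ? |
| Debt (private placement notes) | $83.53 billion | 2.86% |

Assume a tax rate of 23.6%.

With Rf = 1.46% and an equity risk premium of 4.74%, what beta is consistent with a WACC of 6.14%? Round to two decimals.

2.69

Total capital V = 40.97 + 83.53 = 124.5.
Equity weight = 40.97/124.5 = 0.3291.
Private placement notes weight = 83.53/124.5 = 0.6709.
Debt contribution = 0.6709 × 2.86% × (1 − 23.6%) = 1.4660%.
Required equity contribution = 6.14% − 1.4660% = 4.6740%  ⇒  Re = 14.2034%.
CAPM: 14.2034% = 1.46% + β × 4.74%  ⇒  β = 2.6885.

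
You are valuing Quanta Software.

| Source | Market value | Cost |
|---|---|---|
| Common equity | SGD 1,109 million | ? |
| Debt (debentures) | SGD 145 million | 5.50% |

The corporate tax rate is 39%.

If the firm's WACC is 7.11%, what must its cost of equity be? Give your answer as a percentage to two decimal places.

Total capital V = 1109 + 145 = 1254.
Equity weight = 1109/1254 = 0.8844.
Debentures weight = 145/1254 = 0.1156.
Debt contribution = 0.1156 × 5.5% × (1 − 39%) = 0.3879%.
Required equity contribution = 7.11% − 0.3879% = 6.7221%.
Re = 6.7221% / 0.8844 = 7.6010%.

7.60%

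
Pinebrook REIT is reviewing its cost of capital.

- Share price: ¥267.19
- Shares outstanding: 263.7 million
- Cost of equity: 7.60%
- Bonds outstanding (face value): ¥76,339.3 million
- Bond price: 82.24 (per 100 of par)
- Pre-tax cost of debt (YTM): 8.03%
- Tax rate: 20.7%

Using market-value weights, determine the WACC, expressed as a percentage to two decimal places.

7.02%

Market value of equity E = 267.19 × 263.7m = 70458.003m. Market value of debt D = 76339.3m × 82.24/100 = 62781.44032m.
Total capital V = 70458.003 + 62781.44032 = 133239.44332.
Equity: weight = 70458.003/133239.44332 = 0.5288; cost = 7.6%.
Bonds outstanding: weight = 62781.44032/133239.44332 = 0.4712; after-tax cost = 8.03% × (1 − 20.7%) = 6.3678%.
WACC = 0.5288 × 7.6000% + 0.4712 × 6.3678% = 7.0194%.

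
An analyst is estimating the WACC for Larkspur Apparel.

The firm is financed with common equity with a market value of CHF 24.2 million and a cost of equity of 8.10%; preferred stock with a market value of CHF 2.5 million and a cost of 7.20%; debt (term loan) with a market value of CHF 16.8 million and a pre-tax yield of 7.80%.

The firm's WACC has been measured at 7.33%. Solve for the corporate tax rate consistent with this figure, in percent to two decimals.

Total capital V = 24.2 + 2.5 + 16.8 = 43.5.
Equity weight = 24.2/43.5 = 0.5563.
Preferred weight = 2.5/43.5 = 0.0575.
Term loan weight = 16.8/43.5 = 0.3862.
Equity contribution = 0.5563 × 8.1% = 4.5062%.
Preferred contribution = 0.0575 × 7.2% = 0.4138%.
Debt contribution must be 7.33% − 4.9200% = 2.4100%.
0.3862 × 7.8% × (1 − T) = 2.4100%  ⇒  (1 − T) = 0.8000.
T = 19.9977%.

20.00%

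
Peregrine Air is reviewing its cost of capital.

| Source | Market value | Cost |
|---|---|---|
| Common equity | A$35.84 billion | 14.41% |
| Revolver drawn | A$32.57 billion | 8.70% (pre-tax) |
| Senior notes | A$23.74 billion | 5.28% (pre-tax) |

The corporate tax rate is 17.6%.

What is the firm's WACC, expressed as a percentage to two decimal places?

9.26%

Total capital V = 35.84 + 32.57 + 23.74 = 92.15.
Equity: weight = 35.84/92.15 = 0.3889; cost = 14.41%.
Revolver drawn: weight = 32.57/92.15 = 0.3534; after-tax cost = 8.7% × (1 − 17.6%) = 7.1688%.
Senior notes: weight = 23.74/92.15 = 0.2576; after-tax cost = 5.28% × (1 − 17.6%) = 4.3507%.
WACC = 0.3889 × 14.4100% + 0.3534 × 7.1688% + 0.2576 × 4.3507% = 9.2591%.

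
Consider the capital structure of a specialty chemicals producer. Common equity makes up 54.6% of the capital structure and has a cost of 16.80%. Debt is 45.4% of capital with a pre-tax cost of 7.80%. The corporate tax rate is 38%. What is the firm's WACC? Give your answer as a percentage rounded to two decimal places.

After-tax cost of debt = 7.8% × (1 − 38%) = 4.8360%.
WACC = 0.546 × 16.8000% + 0.454 × 4.8360% = 11.3683%.

11.37%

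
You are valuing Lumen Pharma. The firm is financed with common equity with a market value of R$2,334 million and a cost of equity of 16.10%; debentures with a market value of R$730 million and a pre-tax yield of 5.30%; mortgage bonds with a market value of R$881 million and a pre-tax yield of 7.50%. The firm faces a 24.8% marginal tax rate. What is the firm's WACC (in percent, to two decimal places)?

11.52%

Total capital V = 2334 + 730 + 881 = 3945.
Equity: weight = 2334/3945 = 0.5916; cost = 16.1%.
Debentures: weight = 730/3945 = 0.1850; after-tax cost = 5.3% × (1 − 24.8%) = 3.9856%.
Mortgage bonds: weight = 881/3945 = 0.2233; after-tax cost = 7.5% × (1 − 24.8%) = 5.6400%.
WACC = 0.5916 × 16.1000% + 0.1850 × 3.9856% + 0.2233 × 5.6400% = 11.5224%.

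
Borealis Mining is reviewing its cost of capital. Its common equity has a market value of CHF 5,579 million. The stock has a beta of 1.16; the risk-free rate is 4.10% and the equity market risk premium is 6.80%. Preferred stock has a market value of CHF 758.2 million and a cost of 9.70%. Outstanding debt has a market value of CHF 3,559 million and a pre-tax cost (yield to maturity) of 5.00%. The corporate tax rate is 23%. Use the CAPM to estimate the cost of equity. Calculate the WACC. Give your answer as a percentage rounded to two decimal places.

8.89%

Cost of equity via CAPM: Re = 4.1% + 1.16 × 6.8% = 11.9880%.
Total capital V = 5579 + 758.2 + 3559 = 9896.2.
Equity: weight = 5579/9896.2 = 0.5638; cost = 11.988%.
Preferred: weight = 758.2/9896.2 = 0.0766; cost = 9.7%.
Debt: weight = 3559/9896.2 = 0.3596; after-tax cost = 5% × (1 − 23%) = 3.8500%.
WACC = 0.5638 × 11.9880% + 0.0766 × 9.7000% + 0.3596 × 3.8500% = 8.8860%.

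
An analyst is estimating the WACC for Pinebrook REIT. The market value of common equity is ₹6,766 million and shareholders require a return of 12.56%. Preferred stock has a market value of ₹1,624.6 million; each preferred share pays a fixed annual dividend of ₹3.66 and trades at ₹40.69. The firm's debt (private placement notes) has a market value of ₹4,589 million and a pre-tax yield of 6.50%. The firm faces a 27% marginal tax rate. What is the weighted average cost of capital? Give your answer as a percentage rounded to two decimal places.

9.35%

Cost of preferred: Rp = 3.66 / 40.69 = 8.9948%.
Total capital V = 6766 + 1624.6 + 4589 = 12979.6.
Equity: weight = 6766/12979.6 = 0.5213; cost = 12.56%.
Preferred: weight = 1624.6/12979.6 = 0.1252; cost = 8.9948%.
Private placement notes: weight = 4589/12979.6 = 0.3536; after-tax cost = 6.5% × (1 − 27%) = 4.7450%.
WACC = 0.5213 × 12.5600% + 0.1252 × 8.9948% + 0.3536 × 4.7450% = 9.3507%.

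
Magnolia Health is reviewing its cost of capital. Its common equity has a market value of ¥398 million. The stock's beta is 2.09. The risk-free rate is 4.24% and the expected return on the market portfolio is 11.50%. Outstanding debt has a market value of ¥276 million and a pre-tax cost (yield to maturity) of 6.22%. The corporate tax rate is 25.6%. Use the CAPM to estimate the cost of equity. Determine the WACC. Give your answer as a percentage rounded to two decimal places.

Market risk premium = 11.5% − 4.24% = 7.26%.
Cost of equity via CAPM: Re = 4.24% + 2.09 × 7.26% = 19.4134%.
Total capital V = 398 + 276 = 674.
Equity: weight = 398/674 = 0.5905; cost = 19.4134%.
Debt: weight = 276/674 = 0.4095; after-tax cost = 6.22% × (1 − 25.6%) = 4.6277%.
WACC = 0.5905 × 19.4134% + 0.4095 × 4.6277% = 13.3587%.

13.36%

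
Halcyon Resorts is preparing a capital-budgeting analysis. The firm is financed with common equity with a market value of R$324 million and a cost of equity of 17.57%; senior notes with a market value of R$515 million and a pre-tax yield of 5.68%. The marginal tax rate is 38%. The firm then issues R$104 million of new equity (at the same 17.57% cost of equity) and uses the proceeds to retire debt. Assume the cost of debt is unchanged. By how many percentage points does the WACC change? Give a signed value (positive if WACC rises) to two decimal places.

+1.74 pp

Current WACC:
Total capital V = 324 + 515 = 839.
Equity: weight = 324/839 = 0.3862; cost = 17.57%.
Senior notes: weight = 515/839 = 0.6138; after-tax cost = 5.68% × (1 − 38%) = 3.5216%.
WACC = 0.3862 × 17.5700% + 0.6138 × 3.5216% = 8.9467%.
After the change:
Total capital V = 428 + 411 = 839.
Equity: weight = 428/839 = 0.5101; cost = 17.57%.
Senior notes: weight = 411/839 = 0.4899; after-tax cost = 5.68% × (1 − 38%) = 3.5216%.
WACC = 0.5101 × 17.5700% + 0.4899 × 3.5216% = 10.6881%.
Change in WACC = 10.6881% − 8.9467% = 1.7414 pp.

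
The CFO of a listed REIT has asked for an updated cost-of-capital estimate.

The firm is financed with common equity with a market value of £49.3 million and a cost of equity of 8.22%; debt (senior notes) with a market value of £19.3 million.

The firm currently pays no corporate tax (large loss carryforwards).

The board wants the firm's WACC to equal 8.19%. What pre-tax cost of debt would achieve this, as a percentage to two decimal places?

8.11%

Total capital V = 49.3 + 19.3 = 68.6.
Equity weight = 49.3/68.6 = 0.7187.
Senior notes weight = 19.3/68.6 = 0.2813.
Equity contribution = 0.7187 × 8.22% = 5.9074%.
Remaining for debt = 8.19% − 5.9074% = 2.2826%.
Rd × (1 − 0%) × 0.2813 = 2.2826%  ⇒  Rd = 8.1134%.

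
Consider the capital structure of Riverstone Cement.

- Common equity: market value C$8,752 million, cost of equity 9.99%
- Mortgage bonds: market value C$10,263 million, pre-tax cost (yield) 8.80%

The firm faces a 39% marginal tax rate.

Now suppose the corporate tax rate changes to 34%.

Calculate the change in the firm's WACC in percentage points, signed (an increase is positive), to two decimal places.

+0.24 pp

Current WACC:
Total capital V = 8752 + 10263 = 19015.
Equity: weight = 8752/19015 = 0.4603; cost = 9.99%.
Mortgage bonds: weight = 10263/19015 = 0.5397; after-tax cost = 8.8% × (1 − 39%) = 5.3680%.
WACC = 0.4603 × 9.9900% + 0.5397 × 5.3680% = 7.4954%.
After the change:
Total capital V = 8752 + 10263 = 19015.
Equity: weight = 8752/19015 = 0.4603; cost = 9.99%.
Mortgage bonds: weight = 10263/19015 = 0.5397; after-tax cost = 8.8% × (1 − 34%) = 5.8080%.
WACC = 0.4603 × 9.9900% + 0.5397 × 5.8080% = 7.7328%.
Change in WACC = 7.7328% − 7.4954% = 0.2375 pp.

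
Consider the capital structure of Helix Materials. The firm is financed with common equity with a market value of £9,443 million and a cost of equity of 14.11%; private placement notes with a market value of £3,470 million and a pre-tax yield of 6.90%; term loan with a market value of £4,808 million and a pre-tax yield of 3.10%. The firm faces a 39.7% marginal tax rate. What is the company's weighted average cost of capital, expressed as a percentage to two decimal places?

8.84%

Total capital V = 9443 + 3470 + 4808 = 17721.
Equity: weight = 9443/17721 = 0.5329; cost = 14.11%.
Private placement notes: weight = 3470/17721 = 0.1958; after-tax cost = 6.9% × (1 − 39.7%) = 4.1607%.
Term loan: weight = 4808/17721 = 0.2713; after-tax cost = 3.1% × (1 − 39.7%) = 1.8693%.
WACC = 0.5329 × 14.1100% + 0.1958 × 4.1607% + 0.2713 × 1.8693% = 8.8407%.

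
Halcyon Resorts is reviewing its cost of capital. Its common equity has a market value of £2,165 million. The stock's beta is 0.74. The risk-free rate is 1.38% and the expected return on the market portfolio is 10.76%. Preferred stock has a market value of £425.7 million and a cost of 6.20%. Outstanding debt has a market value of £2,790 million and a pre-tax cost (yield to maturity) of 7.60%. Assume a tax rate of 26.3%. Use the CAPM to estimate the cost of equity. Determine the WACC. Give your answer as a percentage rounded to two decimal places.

6.74%

Market risk premium = 10.76% − 1.38% = 9.38%.
Cost of equity via CAPM: Re = 1.38% + 0.74 × 9.38% = 8.3212%.
Total capital V = 2165 + 425.7 + 2790 = 5380.7.
Equity: weight = 2165/5380.7 = 0.4024; cost = 8.3212%.
Preferred: weight = 425.7/5380.7 = 0.0791; cost = 6.2%.
Debt: weight = 2790/5380.7 = 0.5185; after-tax cost = 7.6% × (1 − 26.3%) = 5.6012%.
WACC = 0.4024 × 8.3212% + 0.0791 × 6.2000% + 0.5185 × 5.6012% = 6.7430%.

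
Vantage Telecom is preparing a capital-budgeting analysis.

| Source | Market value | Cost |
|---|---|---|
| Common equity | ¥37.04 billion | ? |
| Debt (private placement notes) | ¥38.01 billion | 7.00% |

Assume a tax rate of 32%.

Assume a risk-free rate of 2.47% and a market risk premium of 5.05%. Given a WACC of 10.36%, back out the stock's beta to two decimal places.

Total capital V = 37.04 + 38.01 = 75.05.
Equity weight = 37.04/75.05 = 0.4935.
Private placement notes weight = 38.01/75.05 = 0.5065.
Debt contribution = 0.5065 × 7% × (1 − 32%) = 2.4108%.
Required equity contribution = 10.36% − 2.4108% = 7.9492%  ⇒  Re = 16.1067%.
CAPM: 16.1067% = 2.47% + β × 5.05%  ⇒  β = 2.7003.

2.70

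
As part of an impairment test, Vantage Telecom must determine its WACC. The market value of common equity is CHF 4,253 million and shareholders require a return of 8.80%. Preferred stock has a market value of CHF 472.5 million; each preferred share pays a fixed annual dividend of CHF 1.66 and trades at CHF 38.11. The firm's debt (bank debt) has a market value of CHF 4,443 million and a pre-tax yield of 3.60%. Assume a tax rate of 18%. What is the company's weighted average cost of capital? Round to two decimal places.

Cost of preferred: Rp = 1.66 / 38.11 = 4.3558%.
Total capital V = 4253 + 472.5 + 4443 = 9168.5.
Equity: weight = 4253/9168.5 = 0.4639; cost = 8.8%.
Preferred: weight = 472.5/9168.5 = 0.0515; cost = 4.3558%.
Bank debt: weight = 4443/9168.5 = 0.4846; after-tax cost = 3.6% × (1 − 18%) = 2.9520%.
WACC = 0.4639 × 8.8000% + 0.0515 × 4.3558% + 0.4846 × 2.9520% = 5.7371%.

5.74%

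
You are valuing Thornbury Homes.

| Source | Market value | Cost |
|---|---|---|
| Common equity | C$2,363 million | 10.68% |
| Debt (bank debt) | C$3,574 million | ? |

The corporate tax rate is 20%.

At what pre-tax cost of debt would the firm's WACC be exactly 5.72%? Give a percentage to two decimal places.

Total capital V = 2363 + 3574 = 5937.
Equity weight = 2363/5937 = 0.3980.
Bank debt weight = 3574/5937 = 0.6020.
Equity contribution = 0.3980 × 10.68% = 4.2508%.
Remaining for debt = 5.72% − 4.2508% = 1.4692%.
Rd × (1 − 20%) × 0.6020 = 1.4692%  ⇒  Rd = 3.0508%.

3.05%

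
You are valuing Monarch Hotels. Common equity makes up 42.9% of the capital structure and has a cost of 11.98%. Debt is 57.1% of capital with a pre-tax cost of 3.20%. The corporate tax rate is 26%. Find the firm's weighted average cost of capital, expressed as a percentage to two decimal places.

6.49%

After-tax cost of debt = 3.2% × (1 − 26%) = 2.3680%.
WACC = 0.429 × 11.9800% + 0.571 × 2.3680% = 6.4915%.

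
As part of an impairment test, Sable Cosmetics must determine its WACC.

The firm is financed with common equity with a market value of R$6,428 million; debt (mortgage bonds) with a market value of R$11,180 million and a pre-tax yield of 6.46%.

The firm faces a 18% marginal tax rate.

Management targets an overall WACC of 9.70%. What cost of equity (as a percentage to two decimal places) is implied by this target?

Total capital V = 6428 + 11180 = 17608.
Equity weight = 6428/17608 = 0.3651.
Mortgage bonds weight = 11180/17608 = 0.6349.
Debt contribution = 0.6349 × 6.46% × (1 − 18%) = 3.3634%.
Required equity contribution = 9.7% − 3.3634% = 6.3366%.
Re = 6.3366% / 0.3651 = 17.3576%.

17.36%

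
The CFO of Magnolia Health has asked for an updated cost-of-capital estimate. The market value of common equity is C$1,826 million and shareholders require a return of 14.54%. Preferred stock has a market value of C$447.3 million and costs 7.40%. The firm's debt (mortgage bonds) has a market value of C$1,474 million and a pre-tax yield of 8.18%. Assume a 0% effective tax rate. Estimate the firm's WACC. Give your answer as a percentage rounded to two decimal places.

Total capital V = 1826 + 447.3 + 1474 = 3747.3.
Equity: weight = 1826/3747.3 = 0.4873; cost = 14.54%.
Preferred: weight = 447.3/3747.3 = 0.1194; cost = 7.4%.
Mortgage bonds: weight = 1474/3747.3 = 0.3933; after-tax cost = 8.18% × (1 − 0%) = 8.1800%.
WACC = 0.4873 × 14.5400% + 0.1194 × 7.4000% + 0.3933 × 8.1800% = 11.1860%.

11.19%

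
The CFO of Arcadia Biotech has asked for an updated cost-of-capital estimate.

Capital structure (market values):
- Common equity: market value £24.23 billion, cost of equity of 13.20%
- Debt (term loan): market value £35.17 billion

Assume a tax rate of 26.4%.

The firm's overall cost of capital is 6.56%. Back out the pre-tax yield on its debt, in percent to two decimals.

Total capital V = 24.23 + 35.17 = 59.4.
Equity weight = 24.23/59.4 = 0.4079.
Term loan weight = 35.17/59.4 = 0.5921.
Equity contribution = 0.4079 × 13.2% = 5.3844%.
Remaining for debt = 6.56% − 5.3844% = 1.1756%.
Rd × (1 − 26.4%) × 0.5921 = 1.1756%  ⇒  Rd = 2.6976%.

2.70%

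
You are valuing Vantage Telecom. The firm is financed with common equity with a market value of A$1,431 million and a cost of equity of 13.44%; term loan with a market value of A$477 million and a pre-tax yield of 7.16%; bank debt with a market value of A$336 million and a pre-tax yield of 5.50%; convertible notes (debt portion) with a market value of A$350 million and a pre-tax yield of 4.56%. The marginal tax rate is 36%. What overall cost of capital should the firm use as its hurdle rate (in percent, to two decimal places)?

9.11%

Total capital V = 1431 + 477 + 336 + 350 = 2594.
Equity: weight = 1431/2594 = 0.5517; cost = 13.44%.
Term loan: weight = 477/2594 = 0.1839; after-tax cost = 7.16% × (1 − 36%) = 4.5824%.
Bank debt: weight = 336/2594 = 0.1295; after-tax cost = 5.5% × (1 − 36%) = 3.5200%.
Convertible notes (debt portion): weight = 350/2594 = 0.1349; after-tax cost = 4.56% × (1 − 36%) = 2.9184%.
WACC = 0.5517 × 13.4400% + 0.1839 × 4.5824% + 0.1295 × 3.5200% + 0.1349 × 2.9184% = 9.1066%.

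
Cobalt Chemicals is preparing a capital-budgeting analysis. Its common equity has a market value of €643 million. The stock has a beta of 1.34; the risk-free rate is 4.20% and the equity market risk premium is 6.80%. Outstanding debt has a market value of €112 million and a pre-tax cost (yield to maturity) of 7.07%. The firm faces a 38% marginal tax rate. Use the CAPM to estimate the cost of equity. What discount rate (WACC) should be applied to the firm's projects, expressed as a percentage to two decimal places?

11.99%

Cost of equity via CAPM: Re = 4.2% + 1.34 × 6.8% = 13.3120%.
Total capital V = 643 + 112 = 755.
Equity: weight = 643/755 = 0.8517; cost = 13.312%.
Debt: weight = 112/755 = 0.1483; after-tax cost = 7.07% × (1 − 38%) = 4.3834%.
WACC = 0.8517 × 13.3120% + 0.1483 × 4.3834% = 11.9875%.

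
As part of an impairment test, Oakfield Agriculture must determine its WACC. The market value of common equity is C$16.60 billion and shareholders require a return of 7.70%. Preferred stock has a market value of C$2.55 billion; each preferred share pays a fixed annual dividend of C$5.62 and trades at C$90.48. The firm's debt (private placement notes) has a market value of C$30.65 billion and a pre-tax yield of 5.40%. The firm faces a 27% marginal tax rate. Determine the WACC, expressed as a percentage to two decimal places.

Cost of preferred: Rp = 5.62 / 90.48 = 6.2113%.
Total capital V = 16.6 + 2.55 + 30.65 = 49.8.
Equity: weight = 16.6/49.8 = 0.3333; cost = 7.7%.
Preferred: weight = 2.55/49.8 = 0.0512; cost = 6.2113%.
Private placement notes: weight = 30.65/49.8 = 0.6155; after-tax cost = 5.4% × (1 − 27%) = 3.9420%.
WACC = 0.3333 × 7.7000% + 0.0512 × 6.2113% + 0.6155 × 3.9420% = 5.3109%.

5.31%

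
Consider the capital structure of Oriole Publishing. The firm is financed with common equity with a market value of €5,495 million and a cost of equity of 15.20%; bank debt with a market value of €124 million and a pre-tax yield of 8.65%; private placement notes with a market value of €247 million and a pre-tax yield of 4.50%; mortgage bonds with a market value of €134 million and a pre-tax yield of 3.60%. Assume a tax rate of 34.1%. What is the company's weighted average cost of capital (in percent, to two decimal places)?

14.21%

Total capital V = 5495 + 124 + 247 + 134 = 6000.
Equity: weight = 5495/6000 = 0.9158; cost = 15.2%.
Bank debt: weight = 124/6000 = 0.0207; after-tax cost = 8.65% × (1 − 34.1%) = 5.7004%.
Private placement notes: weight = 247/6000 = 0.0412; after-tax cost = 4.5% × (1 − 34.1%) = 2.9655%.
Mortgage bonds: weight = 134/6000 = 0.0223; after-tax cost = 3.6% × (1 − 34.1%) = 2.3724%.
WACC = 0.9158 × 15.2000% + 0.0207 × 5.7004% + 0.0412 × 2.9655% + 0.0223 × 2.3724% = 14.2135%.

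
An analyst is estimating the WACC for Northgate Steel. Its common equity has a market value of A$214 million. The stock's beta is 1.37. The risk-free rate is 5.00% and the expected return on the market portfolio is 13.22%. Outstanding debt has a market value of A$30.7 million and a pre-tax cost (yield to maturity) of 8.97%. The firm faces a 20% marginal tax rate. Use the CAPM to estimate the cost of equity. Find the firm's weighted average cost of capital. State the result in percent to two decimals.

Market risk premium = 13.22% − 5.0% = 8.22%.
Cost of equity via CAPM: Re = 5.0% + 1.37 × 8.22% = 16.2614%.
Total capital V = 214 + 30.7 = 244.7.
Equity: weight = 214/244.7 = 0.8745; cost = 16.2614%.
Debt: weight = 30.7/244.7 = 0.1255; after-tax cost = 8.97% × (1 − 20%) = 7.1760%.
WACC = 0.8745 × 16.2614% + 0.1255 × 7.1760% = 15.1215%.

15.12%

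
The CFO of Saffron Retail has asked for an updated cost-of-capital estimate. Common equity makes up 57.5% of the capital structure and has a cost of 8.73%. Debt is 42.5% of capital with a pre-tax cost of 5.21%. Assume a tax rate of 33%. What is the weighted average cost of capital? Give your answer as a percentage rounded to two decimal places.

6.50%

After-tax cost of debt = 5.21% × (1 − 33%) = 3.4907%.
WACC = 0.575 × 8.7300% + 0.425 × 3.4907% = 6.5033%.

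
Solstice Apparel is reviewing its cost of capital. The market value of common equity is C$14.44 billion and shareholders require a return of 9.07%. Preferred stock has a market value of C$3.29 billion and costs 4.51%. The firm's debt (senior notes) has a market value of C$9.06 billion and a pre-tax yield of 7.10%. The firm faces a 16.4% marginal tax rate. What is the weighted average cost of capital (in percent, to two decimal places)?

7.45%

Total capital V = 14.44 + 3.29 + 9.06 = 26.79.
Equity: weight = 14.44/26.79 = 0.5390; cost = 9.07%.
Preferred: weight = 3.29/26.79 = 0.1228; cost = 4.51%.
Senior notes: weight = 9.06/26.79 = 0.3382; after-tax cost = 7.1% × (1 − 16.4%) = 5.9356%.
WACC = 0.5390 × 9.0700% + 0.1228 × 4.5100% + 0.3382 × 5.9356% = 7.4500%.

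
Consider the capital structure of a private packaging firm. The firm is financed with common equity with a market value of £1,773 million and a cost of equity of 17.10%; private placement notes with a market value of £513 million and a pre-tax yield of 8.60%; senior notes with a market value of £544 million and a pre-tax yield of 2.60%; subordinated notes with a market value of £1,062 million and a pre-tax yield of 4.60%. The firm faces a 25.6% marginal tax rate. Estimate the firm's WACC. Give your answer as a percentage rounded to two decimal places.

9.84%

Total capital V = 1773 + 513 + 544 + 1062 = 3892.
Equity: weight = 1773/3892 = 0.4555; cost = 17.1%.
Private placement notes: weight = 513/3892 = 0.1318; after-tax cost = 8.6% × (1 − 25.6%) = 6.3984%.
Senior notes: weight = 544/3892 = 0.1398; after-tax cost = 2.6% × (1 − 25.6%) = 1.9344%.
Subordinated notes: weight = 1062/3892 = 0.2729; after-tax cost = 4.6% × (1 − 25.6%) = 3.4224%.
WACC = 0.4555 × 17.1000% + 0.1318 × 6.3984% + 0.1398 × 1.9344% + 0.2729 × 3.4224% = 9.8375%.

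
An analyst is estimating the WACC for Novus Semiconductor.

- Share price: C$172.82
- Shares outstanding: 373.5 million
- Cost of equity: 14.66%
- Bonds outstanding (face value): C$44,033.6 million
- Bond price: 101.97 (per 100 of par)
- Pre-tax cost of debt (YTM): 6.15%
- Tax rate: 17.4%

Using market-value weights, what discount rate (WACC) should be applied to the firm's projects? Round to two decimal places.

10.73%

Market value of equity E = 172.82 × 373.5m = 64548.27m. Market value of debt D = 44033.6m × 101.97/100 = 44901.06192m.
Total capital V = 64548.27 + 44901.06192 = 109449.33192.
Equity: weight = 64548.27/109449.33192 = 0.5898; cost = 14.66%.
Bonds outstanding: weight = 44901.06192/109449.33192 = 0.4102; after-tax cost = 6.15% × (1 − 17.4%) = 5.0799%.
WACC = 0.5898 × 14.6600% + 0.4102 × 5.0799% = 10.7298%.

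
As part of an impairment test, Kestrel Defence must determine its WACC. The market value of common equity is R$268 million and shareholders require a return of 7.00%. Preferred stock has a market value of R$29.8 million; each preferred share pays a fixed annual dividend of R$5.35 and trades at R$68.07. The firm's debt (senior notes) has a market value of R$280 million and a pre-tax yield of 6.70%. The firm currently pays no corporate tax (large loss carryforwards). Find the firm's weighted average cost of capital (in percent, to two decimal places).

Cost of preferred: Rp = 5.35 / 68.07 = 7.8596%.
Total capital V = 268 + 29.8 + 280 = 577.8.
Equity: weight = 268/577.8 = 0.4638; cost = 7%.
Preferred: weight = 29.8/577.8 = 0.0516; cost = 7.8596%.
Senior notes: weight = 280/577.8 = 0.4846; after-tax cost = 6.7% × (1 − 0%) = 6.7000%.
WACC = 0.4638 × 7.0000% + 0.0516 × 7.8596% + 0.4846 × 6.7000% = 6.8990%.

6.90%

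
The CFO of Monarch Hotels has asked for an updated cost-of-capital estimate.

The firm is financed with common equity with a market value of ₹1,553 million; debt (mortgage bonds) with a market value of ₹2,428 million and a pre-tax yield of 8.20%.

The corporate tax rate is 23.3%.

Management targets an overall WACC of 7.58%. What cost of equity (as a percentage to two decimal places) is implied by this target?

9.60%

Total capital V = 1553 + 2428 = 3981.
Equity weight = 1553/3981 = 0.3901.
Mortgage bonds weight = 2428/3981 = 0.6099.
Debt contribution = 0.6099 × 8.2% × (1 − 23.3%) = 3.8359%.
Required equity contribution = 7.58% − 3.8359% = 3.7441%.
Re = 3.7441% / 0.3901 = 9.5978%.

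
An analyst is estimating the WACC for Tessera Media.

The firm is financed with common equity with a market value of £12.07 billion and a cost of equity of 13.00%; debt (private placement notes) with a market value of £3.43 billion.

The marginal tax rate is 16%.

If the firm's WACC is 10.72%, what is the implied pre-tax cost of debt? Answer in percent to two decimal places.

Total capital V = 12.07 + 3.43 = 15.5.
Equity weight = 12.07/15.5 = 0.7787.
Private placement notes weight = 3.43/15.5 = 0.2213.
Equity contribution = 0.7787 × 13% = 10.1232%.
Remaining for debt = 10.72% − 10.1232% = 0.5968%.
Rd × (1 − 16%) × 0.2213 = 0.5968%  ⇒  Rd = 3.2105%.

3.21%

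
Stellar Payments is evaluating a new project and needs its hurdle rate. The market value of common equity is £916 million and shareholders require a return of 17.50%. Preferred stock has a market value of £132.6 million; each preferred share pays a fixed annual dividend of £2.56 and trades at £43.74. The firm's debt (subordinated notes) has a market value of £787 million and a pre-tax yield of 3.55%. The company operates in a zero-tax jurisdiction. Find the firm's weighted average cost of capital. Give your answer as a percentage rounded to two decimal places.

10.68%

Cost of preferred: Rp = 2.56 / 43.74 = 5.8528%.
Total capital V = 916 + 132.6 + 787 = 1835.6.
Equity: weight = 916/1835.6 = 0.4990; cost = 17.5%.
Preferred: weight = 132.6/1835.6 = 0.0722; cost = 5.8528%.
Subordinated notes: weight = 787/1835.6 = 0.4287; after-tax cost = 3.55% × (1 − 0%) = 3.5500%.
WACC = 0.4990 × 17.5000% + 0.0722 × 5.8528% + 0.4287 × 3.5500% = 10.6777%.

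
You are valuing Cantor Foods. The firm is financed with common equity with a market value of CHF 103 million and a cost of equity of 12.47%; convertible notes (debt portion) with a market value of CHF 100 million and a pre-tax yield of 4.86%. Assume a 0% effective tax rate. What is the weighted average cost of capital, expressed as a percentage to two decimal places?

Total capital V = 103 + 100 = 203.
Equity: weight = 103/203 = 0.5074; cost = 12.47%.
Convertible notes (debt portion): weight = 100/203 = 0.4926; after-tax cost = 4.86% × (1 − 0%) = 4.8600%.
WACC = 0.5074 × 12.4700% + 0.4926 × 4.8600% = 8.7212%.

8.72%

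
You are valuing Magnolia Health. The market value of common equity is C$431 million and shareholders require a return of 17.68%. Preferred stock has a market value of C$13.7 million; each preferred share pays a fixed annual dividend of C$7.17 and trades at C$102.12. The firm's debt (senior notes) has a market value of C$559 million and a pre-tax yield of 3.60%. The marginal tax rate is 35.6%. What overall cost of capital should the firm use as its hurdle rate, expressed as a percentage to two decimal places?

8.98%

Cost of preferred: Rp = 7.17 / 102.12 = 7.0212%.
Total capital V = 431 + 13.7 + 559 = 1003.7.
Equity: weight = 431/1003.7 = 0.4294; cost = 17.68%.
Preferred: weight = 13.7/1003.7 = 0.0136; cost = 7.0212%.
Senior notes: weight = 559/1003.7 = 0.5569; after-tax cost = 3.6% × (1 − 35.6%) = 2.3184%.
WACC = 0.4294 × 17.6800% + 0.0136 × 7.0212% + 0.5569 × 2.3184% = 8.9790%.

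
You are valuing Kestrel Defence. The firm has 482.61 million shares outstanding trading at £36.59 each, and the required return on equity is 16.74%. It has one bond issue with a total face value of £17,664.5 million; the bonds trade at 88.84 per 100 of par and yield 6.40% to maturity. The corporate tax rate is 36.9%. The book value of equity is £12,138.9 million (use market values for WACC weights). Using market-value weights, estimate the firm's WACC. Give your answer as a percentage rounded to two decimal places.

Market value of equity E = 36.59 × 482.61m = 17658.6999m. Market value of debt D = 17664.5m × 88.84/100 = 15693.1418m.
Total capital V = 17658.6999 + 15693.1418 = 33351.8417.
Equity: weight = 17658.6999/33351.8417 = 0.5295; cost = 16.74%.
Bonds outstanding: weight = 15693.1418/33351.8417 = 0.4705; after-tax cost = 6.4% × (1 − 36.9%) = 4.0384%.
WACC = 0.5295 × 16.7400% + 0.4705 × 4.0384% = 10.7635%.

10.76%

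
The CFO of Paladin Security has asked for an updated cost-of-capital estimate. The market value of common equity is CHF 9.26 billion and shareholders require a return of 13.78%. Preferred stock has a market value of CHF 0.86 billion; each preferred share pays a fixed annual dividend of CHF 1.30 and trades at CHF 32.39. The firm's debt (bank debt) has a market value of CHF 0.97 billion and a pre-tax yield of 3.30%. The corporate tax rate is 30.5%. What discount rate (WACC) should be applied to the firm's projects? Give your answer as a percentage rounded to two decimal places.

Cost of preferred: Rp = 1.3 / 32.39 = 4.0136%.
Total capital V = 9.26 + 0.86 + 0.97 = 11.09.
Equity: weight = 9.26/11.09 = 0.8350; cost = 13.78%.
Preferred: weight = 0.86/11.09 = 0.0775; cost = 4.0136%.
Bank debt: weight = 0.97/11.09 = 0.0875; after-tax cost = 3.3% × (1 − 30.5%) = 2.2935%.
WACC = 0.8350 × 13.7800% + 0.0775 × 4.0136% + 0.0875 × 2.2935% = 12.0180%.

12.02%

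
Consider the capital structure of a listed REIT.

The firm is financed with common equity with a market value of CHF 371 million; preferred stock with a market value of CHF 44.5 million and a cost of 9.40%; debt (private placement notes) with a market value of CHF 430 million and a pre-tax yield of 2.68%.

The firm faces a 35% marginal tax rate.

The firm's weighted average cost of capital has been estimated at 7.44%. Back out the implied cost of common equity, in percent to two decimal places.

13.81%

Total capital V = 371 + 44.5 + 430 = 845.5.
Equity weight = 371/845.5 = 0.4388.
Preferred weight = 44.5/845.5 = 0.0526.
Private placement notes weight = 430/845.5 = 0.5086.
Debt contribution = 0.5086 × 2.68% × (1 − 35%) = 0.8859%.
Preferred contribution = 0.0526 × 9.4% = 0.4947%.
Required equity contribution = 7.44% − 1.3807% = 6.0593%.
Re = 6.0593% / 0.4388 = 13.8091%.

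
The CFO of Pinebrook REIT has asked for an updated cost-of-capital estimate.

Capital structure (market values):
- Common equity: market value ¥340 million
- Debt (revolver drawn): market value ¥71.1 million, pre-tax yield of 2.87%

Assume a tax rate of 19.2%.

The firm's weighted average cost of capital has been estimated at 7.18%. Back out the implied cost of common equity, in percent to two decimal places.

8.20%

Total capital V = 340 + 71.1 = 411.1.
Equity weight = 340/411.1 = 0.8270.
Revolver drawn weight = 71.1/411.1 = 0.1730.
Debt contribution = 0.1730 × 2.87% × (1 − 19.2%) = 0.4011%.
Required equity contribution = 7.18% − 0.4011% = 6.7789%.
Re = 6.7789% / 0.8270 = 8.1965%.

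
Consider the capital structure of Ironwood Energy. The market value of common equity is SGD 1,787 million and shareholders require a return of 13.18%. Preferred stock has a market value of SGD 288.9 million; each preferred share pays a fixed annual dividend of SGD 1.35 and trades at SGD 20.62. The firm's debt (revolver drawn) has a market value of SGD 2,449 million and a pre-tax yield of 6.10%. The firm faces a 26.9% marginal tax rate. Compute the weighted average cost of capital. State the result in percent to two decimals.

8.04%

Cost of preferred: Rp = 1.35 / 20.62 = 6.5470%.
Total capital V = 1787 + 288.9 + 2449 = 4524.9.
Equity: weight = 1787/4524.9 = 0.3949; cost = 13.18%.
Preferred: weight = 288.9/4524.9 = 0.0638; cost = 6.547%.
Revolver drawn: weight = 2449/4524.9 = 0.5412; after-tax cost = 6.1% × (1 − 26.9%) = 4.4591%.
WACC = 0.3949 × 13.1800% + 0.0638 × 6.5470% + 0.5412 × 4.4591% = 8.0365%.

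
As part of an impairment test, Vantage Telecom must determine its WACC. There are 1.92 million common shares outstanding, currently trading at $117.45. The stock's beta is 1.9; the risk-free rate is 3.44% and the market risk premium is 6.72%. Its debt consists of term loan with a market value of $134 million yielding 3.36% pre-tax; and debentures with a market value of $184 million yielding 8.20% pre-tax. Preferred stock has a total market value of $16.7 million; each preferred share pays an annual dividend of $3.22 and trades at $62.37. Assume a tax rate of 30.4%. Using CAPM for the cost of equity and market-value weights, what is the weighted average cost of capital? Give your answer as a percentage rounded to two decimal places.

9.11%

Cost of equity via CAPM: Re = 3.44% + 1.9 × 6.72% = 16.2080%.
Cost of preferred: Rp = 3.22 / 62.37 = 5.1627%.
Market value of equity E = 117.45 × 1.92m = 225.504m.
Total capital V = 225.504 + 16.7 + 134 + 184 = 560.204.
Equity: weight = 225.504/560.204 = 0.4025; cost = 16.208%.
Preferred: weight = 16.7/560.204 = 0.0298; cost = 5.1627%.
Term loan: weight = 134/560.204 = 0.2392; after-tax cost = 3.36% × (1 − 30.4%) = 2.3386%.
Debentures: weight = 184/560.204 = 0.3285; after-tax cost = 8.2% × (1 − 30.4%) = 5.7072%.
WACC = 0.4025 × 16.2080% + 0.0298 × 5.1627% + 0.2392 × 2.3386% + 0.3285 × 5.7072% = 9.1122%.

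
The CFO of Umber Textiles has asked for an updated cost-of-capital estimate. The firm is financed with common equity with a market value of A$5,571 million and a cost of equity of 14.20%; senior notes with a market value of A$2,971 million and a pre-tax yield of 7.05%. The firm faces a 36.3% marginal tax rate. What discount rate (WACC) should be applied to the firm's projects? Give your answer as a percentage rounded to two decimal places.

10.82%

Total capital V = 5571 + 2971 = 8542.
Equity: weight = 5571/8542 = 0.6522; cost = 14.2%.
Senior notes: weight = 2971/8542 = 0.3478; after-tax cost = 7.05% × (1 − 36.3%) = 4.4909%.
WACC = 0.6522 × 14.2000% + 0.3478 × 4.4909% = 10.8231%.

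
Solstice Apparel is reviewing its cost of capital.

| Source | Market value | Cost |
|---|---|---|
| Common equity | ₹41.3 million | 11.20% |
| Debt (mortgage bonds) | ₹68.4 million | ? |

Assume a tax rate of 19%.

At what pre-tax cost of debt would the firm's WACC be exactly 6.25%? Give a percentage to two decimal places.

Total capital V = 41.3 + 68.4 = 109.7.
Equity weight = 41.3/109.7 = 0.3765.
Mortgage bonds weight = 68.4/109.7 = 0.6235.
Equity contribution = 0.3765 × 11.2% = 4.2166%.
Remaining for debt = 6.25% − 4.2166% = 2.0334%.
Rd × (1 − 19%) × 0.6235 = 2.0334%  ⇒  Rd = 4.0262%.

4.03%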